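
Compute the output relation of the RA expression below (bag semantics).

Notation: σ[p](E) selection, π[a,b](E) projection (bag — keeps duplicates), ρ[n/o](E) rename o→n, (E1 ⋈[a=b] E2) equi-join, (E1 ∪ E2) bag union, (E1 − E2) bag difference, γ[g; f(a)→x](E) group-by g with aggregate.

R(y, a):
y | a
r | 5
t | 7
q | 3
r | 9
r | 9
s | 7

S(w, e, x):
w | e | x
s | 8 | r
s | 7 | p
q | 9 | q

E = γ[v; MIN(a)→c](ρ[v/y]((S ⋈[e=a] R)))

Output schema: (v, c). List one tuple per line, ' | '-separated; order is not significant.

Row counts bottom-up:
  S → 3
  R → 6
  (S ⋈[e=a] R) → 4
  ρ[v/y]((S ⋈[e=a] R)) → 4
  γ[v; MIN(a)→c](ρ[v/y]((S ⋈[e=a] R))) → 3

== RESULT ==
v | c
r | 9
s | 7
t | 7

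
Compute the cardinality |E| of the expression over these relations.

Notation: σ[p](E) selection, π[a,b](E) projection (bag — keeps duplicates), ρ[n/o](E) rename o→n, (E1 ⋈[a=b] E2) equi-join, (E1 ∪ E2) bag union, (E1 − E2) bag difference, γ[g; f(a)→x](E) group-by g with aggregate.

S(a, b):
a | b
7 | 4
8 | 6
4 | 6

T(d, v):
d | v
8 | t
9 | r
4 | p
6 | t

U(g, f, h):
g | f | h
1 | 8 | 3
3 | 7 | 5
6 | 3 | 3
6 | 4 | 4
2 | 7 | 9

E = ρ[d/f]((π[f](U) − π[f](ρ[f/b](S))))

Stepwise |·|:
  U → 5
  π[f](U) → 5
  S → 3
  ρ[f/b](S) → 3
  π[f](ρ[f/b](S)) → 3
  (π[f](U) − π[f](ρ[f/b](S))) → 4
  ρ[d/f]((π[f](U) − π[f](ρ[f/b](S)))) → 4

|E| = 4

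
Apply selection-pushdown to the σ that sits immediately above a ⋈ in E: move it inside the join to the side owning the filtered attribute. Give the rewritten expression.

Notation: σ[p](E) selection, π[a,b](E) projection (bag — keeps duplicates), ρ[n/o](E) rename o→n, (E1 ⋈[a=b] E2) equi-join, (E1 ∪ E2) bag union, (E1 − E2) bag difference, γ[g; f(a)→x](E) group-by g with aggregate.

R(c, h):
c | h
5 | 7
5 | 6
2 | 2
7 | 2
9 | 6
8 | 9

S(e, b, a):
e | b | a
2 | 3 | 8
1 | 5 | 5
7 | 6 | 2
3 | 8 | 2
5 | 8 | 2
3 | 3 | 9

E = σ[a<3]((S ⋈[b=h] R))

σ filters on a, owned by the left side.
E' = (σ[a<3](S) ⋈[b=h] R)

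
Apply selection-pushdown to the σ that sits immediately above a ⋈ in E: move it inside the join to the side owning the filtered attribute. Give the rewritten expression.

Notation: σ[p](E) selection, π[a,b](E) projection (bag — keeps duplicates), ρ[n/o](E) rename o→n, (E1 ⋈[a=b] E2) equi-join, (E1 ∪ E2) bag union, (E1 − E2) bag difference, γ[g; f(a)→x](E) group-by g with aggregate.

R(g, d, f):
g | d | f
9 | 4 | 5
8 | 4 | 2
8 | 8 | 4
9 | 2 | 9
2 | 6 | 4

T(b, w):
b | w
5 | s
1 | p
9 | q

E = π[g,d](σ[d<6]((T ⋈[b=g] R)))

σ filters on d, owned by the right side.
E' = π[g,d]((T ⋈[b=g] σ[d<6](R)))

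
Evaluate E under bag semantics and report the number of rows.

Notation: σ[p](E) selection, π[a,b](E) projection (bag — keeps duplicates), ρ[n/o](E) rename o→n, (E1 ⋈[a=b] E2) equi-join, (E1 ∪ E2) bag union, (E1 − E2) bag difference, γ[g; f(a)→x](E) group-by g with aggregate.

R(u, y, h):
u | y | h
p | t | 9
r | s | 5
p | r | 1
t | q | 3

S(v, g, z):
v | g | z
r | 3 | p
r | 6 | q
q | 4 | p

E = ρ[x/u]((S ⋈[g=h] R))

Subexpression sizes:
  S → 3
  R → 4
  (S ⋈[g=h] R) → 1
  ρ[x/u]((S ⋈[g=h] R)) → 1

|E| = 1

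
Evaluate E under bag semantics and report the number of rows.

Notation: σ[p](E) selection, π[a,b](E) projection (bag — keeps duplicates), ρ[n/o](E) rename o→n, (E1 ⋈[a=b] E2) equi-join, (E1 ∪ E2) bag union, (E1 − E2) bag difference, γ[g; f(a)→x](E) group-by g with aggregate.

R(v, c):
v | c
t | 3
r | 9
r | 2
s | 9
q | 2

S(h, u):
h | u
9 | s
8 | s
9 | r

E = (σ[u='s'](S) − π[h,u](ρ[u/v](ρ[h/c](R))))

Stepwise |·|:
  S → 3
  σ[u='s'](S) → 2
  R → 5
  ρ[h/c](R) → 5
  ρ[u/v](ρ[h/c](R)) → 5
  π[h,u](ρ[u/v](ρ[h/c](R))) → 5
  (σ[u='s'](S) − π[h,u](ρ[u/v](ρ[h/c](R)))) → 1

|E| = 1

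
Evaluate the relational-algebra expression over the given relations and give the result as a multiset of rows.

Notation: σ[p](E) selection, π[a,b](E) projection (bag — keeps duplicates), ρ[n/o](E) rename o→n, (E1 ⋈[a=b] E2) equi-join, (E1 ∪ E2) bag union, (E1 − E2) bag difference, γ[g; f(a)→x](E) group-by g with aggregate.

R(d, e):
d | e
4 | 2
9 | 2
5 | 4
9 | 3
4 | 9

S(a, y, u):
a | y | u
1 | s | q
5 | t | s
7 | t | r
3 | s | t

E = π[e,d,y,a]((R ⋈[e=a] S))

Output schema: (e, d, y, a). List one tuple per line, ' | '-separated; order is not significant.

Subexpression sizes:
  R → 5
  S → 4
  (R ⋈[e=a] S) → 1
  π[e,d,y,a]((R ⋈[e=a] S)) → 1

== RESULT ==
e | d | y | a
3 | 9 | s | 3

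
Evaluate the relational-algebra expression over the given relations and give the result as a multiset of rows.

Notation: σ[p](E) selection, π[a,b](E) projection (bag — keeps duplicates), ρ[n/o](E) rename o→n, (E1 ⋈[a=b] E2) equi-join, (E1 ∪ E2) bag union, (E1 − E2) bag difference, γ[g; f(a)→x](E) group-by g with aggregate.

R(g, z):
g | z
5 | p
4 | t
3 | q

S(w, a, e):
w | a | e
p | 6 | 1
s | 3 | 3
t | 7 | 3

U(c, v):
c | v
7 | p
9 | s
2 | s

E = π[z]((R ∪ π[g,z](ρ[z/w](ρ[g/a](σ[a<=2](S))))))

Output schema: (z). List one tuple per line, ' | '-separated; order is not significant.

Row counts bottom-up:
  R → 3
  S → 3
  σ[a<=2](S) → 0
  ρ[g/a](σ[a<=2](S)) → 0
  ρ[z/w](ρ[g/a](σ[a<=2](S))) → 0
  π[g,z](ρ[z/w](ρ[g/a](σ[a<=2](S)))) → 0
  (R ∪ π[g,z](ρ[z/w](ρ[g/a](σ[a<=2](S))))) → 3
  π[z]((R ∪ π[g,z](ρ[z/w](ρ[g/a](σ[a<=2](S)))))) → 3

== RESULT ==
z
p
q
t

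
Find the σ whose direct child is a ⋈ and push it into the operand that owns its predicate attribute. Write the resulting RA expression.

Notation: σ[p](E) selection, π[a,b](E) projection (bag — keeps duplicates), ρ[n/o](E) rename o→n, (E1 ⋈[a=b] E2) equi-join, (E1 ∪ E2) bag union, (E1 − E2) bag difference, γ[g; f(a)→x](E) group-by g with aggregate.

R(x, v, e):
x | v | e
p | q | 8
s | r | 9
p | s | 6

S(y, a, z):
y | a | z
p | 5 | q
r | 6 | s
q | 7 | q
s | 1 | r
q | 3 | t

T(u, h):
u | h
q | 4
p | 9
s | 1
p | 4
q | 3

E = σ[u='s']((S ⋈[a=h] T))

σ filters on u, owned by the right side.
E' = (S ⋈[a=h] σ[u='s'](T))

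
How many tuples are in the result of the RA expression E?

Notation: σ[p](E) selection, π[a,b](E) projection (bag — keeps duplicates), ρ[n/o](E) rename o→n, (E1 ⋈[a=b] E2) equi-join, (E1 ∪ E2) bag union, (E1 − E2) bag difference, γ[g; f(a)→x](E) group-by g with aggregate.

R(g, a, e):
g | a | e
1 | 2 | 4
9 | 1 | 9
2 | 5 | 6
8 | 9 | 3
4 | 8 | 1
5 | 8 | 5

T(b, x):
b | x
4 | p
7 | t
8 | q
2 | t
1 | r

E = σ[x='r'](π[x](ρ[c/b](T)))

Subexpression sizes:
  T → 5
  ρ[c/b](T) → 5
  π[x](ρ[c/b](T)) → 5
  σ[x='r'](π[x](ρ[c/b](T))) → 1

|E| = 1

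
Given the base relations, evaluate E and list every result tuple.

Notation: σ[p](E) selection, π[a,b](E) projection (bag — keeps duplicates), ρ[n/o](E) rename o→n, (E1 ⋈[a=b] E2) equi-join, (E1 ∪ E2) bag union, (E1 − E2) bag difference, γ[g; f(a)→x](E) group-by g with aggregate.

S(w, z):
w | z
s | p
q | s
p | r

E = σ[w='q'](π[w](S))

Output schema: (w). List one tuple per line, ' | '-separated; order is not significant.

Stepwise |·|:
  S → 3
  π[w](S) → 3
  σ[w='q'](π[w](S)) → 1

== RESULT ==
w
q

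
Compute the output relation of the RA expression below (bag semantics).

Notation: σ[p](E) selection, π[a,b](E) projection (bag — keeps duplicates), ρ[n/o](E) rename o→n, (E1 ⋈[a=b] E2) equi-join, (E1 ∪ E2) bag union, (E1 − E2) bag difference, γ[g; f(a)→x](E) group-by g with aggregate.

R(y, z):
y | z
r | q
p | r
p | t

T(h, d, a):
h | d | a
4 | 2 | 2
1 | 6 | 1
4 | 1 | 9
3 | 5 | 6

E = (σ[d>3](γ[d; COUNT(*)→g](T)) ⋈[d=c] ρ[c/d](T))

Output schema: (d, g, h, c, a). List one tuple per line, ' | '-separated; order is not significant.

Subexpression sizes:
  T → 4
  γ[d; COUNT(*)→g](T) → 4
  σ[d>3](γ[d; COUNT(*)→g](T)) → 2
  T → 4
  ρ[c/d](T) → 4
  (σ[d>3](γ[d; COUNT(*)→g](T)) ⋈[d=c] ρ[c/d](T)) → 2

== RESULT ==
d | g | h | c | a
5 | 1 | 3 | 5 | 6
6 | 1 | 1 | 6 | 1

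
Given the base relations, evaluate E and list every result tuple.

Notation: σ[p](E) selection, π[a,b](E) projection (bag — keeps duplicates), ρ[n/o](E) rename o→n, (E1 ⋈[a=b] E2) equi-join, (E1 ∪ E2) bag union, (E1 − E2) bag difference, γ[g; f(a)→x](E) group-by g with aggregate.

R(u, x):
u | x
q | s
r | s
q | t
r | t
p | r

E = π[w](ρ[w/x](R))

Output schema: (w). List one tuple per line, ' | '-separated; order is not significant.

Stepwise |·|:
  R → 5
  ρ[w/x](R) → 5
  π[w](ρ[w/x](R)) → 5

== RESULT ==
w
r
s
s
t
t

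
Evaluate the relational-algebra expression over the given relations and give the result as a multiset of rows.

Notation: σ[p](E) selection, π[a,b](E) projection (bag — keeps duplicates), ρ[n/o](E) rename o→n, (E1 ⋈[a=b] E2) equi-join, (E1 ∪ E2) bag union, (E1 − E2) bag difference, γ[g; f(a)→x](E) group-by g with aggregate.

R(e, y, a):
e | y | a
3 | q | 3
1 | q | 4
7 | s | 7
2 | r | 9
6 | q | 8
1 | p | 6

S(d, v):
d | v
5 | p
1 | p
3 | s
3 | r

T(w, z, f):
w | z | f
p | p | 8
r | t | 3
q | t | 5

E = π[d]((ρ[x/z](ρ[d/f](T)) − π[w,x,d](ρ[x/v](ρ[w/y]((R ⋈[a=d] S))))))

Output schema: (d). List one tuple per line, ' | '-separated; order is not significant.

Per-node cardinality:
  T → 3
  ρ[d/f](T) → 3
  ρ[x/z](ρ[d/f](T)) → 3
  R → 6
  S → 4
  (R ⋈[a=d] S) → 2
  ρ[w/y]((R ⋈[a=d] S)) → 2
  ρ[x/v](ρ[w/y]((R ⋈[a=d] S))) → 2
  π[w,x,d](ρ[x/v](ρ[w/y]((R ⋈[a=d] S)))) → 2
  (ρ[x/z](ρ[d/f](T)) − π[w,x,d](ρ[x/v](ρ[w/y]((R ⋈[a=d] S))))) → 3
  π[d]((ρ[x/z](ρ[d/f](T)) − π[w,x,d](ρ[x/v](ρ[w/y]((R ⋈[a=d] S)))))) → 3

== RESULT ==
d
3
5
8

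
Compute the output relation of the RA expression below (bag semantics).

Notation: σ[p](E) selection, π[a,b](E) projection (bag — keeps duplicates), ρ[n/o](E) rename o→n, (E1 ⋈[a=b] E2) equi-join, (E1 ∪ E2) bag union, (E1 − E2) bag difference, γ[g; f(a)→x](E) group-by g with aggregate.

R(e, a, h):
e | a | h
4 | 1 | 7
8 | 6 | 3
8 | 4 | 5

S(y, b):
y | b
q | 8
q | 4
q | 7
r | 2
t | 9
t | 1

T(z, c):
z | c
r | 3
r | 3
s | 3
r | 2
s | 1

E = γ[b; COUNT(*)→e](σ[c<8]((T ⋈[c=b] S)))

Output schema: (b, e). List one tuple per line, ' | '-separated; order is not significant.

Per-node cardinality:
  T → 5
  S → 6
  (T ⋈[c=b] S) → 2
  σ[c<8]((T ⋈[c=b] S)) → 2
  γ[b; COUNT(*)→e](σ[c<8]((T ⋈[c=b] S))) → 2

== RESULT ==
b | e
1 | 1
2 | 1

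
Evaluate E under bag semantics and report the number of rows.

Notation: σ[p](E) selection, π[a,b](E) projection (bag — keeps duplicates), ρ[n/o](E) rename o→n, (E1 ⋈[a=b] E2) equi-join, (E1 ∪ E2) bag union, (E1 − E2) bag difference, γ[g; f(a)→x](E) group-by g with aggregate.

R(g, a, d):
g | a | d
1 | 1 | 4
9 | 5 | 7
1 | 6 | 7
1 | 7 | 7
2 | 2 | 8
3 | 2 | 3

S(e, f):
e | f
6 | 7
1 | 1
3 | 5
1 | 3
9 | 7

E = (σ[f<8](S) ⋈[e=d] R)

Per-node cardinality:
  S → 5
  σ[f<8](S) → 5
  R → 6
  (σ[f<8](S) ⋈[e=d] R) → 1

|E| = 1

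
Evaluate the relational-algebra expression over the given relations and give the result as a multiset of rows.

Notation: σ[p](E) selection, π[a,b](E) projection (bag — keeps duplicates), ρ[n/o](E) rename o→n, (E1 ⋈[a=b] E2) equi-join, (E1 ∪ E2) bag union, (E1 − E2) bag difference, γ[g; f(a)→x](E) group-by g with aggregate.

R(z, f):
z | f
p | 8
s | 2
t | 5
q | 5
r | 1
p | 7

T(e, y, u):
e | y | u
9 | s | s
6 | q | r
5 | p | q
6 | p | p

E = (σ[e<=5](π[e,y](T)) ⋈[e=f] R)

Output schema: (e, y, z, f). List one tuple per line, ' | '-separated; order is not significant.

Row counts bottom-up:
  T → 4
  π[e,y](T) → 4
  σ[e<=5](π[e,y](T)) → 1
  R → 6
  (σ[e<=5](π[e,y](T)) ⋈[e=f] R) → 2

== RESULT ==
e | y | z | f
5 | p | q | 5
5 | p | t | 5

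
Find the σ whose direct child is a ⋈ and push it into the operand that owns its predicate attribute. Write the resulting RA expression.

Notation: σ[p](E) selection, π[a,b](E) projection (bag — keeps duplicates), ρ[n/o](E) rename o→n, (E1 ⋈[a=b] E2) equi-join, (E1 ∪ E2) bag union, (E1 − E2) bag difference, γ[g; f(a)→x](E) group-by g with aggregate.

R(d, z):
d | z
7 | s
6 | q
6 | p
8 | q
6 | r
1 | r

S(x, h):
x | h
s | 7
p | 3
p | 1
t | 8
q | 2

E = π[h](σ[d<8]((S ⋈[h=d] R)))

σ filters on d, owned by the right side.
E' = π[h]((S ⋈[h=d] σ[d<8](R)))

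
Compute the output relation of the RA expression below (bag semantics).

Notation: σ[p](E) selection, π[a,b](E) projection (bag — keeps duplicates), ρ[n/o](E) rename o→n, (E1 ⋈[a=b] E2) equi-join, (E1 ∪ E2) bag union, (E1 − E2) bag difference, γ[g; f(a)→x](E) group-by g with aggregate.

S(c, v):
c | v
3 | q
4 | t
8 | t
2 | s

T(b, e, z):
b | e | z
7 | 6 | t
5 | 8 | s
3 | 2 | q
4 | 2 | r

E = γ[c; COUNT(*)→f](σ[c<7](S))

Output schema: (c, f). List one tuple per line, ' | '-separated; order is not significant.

Per-node cardinality:
  S → 4
  σ[c<7](S) → 3
  γ[c; COUNT(*)→f](σ[c<7](S)) → 3

== RESULT ==
c | f
2 | 1
3 | 1
4 | 1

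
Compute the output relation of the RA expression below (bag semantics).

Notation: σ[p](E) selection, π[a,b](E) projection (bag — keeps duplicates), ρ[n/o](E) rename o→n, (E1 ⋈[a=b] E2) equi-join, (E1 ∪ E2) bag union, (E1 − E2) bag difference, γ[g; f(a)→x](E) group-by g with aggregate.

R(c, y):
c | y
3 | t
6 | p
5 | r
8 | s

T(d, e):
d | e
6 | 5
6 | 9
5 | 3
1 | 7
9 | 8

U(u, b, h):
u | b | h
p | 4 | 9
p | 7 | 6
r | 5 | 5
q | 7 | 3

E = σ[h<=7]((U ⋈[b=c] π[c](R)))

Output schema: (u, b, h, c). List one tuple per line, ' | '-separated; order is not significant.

Stepwise |·|:
  U → 4
  R → 4
  π[c](R) → 4
  (U ⋈[b=c] π[c](R)) → 1
  σ[h<=7]((U ⋈[b=c] π[c](R))) → 1

== RESULT ==
u | b | h | c
r | 5 | 5 | 5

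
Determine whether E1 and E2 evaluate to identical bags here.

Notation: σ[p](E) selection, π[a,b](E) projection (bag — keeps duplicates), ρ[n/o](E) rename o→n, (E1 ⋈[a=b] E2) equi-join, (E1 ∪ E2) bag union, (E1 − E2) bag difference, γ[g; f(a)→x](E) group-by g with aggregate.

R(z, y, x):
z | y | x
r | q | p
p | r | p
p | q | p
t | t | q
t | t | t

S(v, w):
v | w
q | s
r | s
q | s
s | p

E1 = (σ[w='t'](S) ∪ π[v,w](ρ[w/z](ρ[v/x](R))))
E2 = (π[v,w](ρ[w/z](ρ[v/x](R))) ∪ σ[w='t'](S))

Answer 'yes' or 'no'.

E1 stepwise |·|:
  S → 4
  σ[w='t'](S) → 0
  R → 5
  ρ[v/x](R) → 5
  ρ[w/z](ρ[v/x](R)) → 5
  π[v,w](ρ[w/z](ρ[v/x](R))) → 5
  (σ[w='t'](S) ∪ π[v,w](ρ[w/z](ρ[v/x](R)))) → 5
E2 stepwise |·|:
  R → 5
  ρ[v/x](R) → 5
  ρ[w/z](ρ[v/x](R)) → 5
  π[v,w](ρ[w/z](ρ[v/x](R))) → 5
  S → 4
  σ[w='t'](S) → 0
  (π[v,w](ρ[w/z](ρ[v/x](R))) ∪ σ[w='t'](S)) → 5

E1 and E2 produce the same multiset:
v | w
p | p
p | p
p | r
q | t
t | t

yes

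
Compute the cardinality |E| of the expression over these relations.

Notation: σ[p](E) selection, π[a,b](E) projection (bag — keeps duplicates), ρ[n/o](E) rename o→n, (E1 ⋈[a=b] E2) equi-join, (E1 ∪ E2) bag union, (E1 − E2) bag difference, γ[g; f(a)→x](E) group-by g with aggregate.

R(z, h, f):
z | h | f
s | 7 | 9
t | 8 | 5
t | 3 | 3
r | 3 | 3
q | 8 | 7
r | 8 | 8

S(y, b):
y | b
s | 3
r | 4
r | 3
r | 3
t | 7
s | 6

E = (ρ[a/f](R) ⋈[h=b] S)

Per-node cardinality:
  R → 6
  ρ[a/f](R) → 6
  S → 6
  (ρ[a/f](R) ⋈[h=b] S) → 7

|E| = 7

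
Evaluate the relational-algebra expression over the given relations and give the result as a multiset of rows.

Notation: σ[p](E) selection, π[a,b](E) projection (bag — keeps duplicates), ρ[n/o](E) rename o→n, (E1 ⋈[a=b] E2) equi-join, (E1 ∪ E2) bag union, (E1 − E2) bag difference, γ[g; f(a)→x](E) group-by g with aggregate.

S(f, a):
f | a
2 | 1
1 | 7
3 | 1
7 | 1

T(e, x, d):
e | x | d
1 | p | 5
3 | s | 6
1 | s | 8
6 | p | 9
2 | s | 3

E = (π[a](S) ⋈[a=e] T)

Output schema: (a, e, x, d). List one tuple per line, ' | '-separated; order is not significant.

Stepwise |·|:
  S → 4
  π[a](S) → 4
  T → 5
  (π[a](S) ⋈[a=e] T) → 6

== RESULT ==
a | e | x | d
1 | 1 | p | 5
1 | 1 | p | 5
1 | 1 | p | 5
1 | 1 | s | 8
1 | 1 | s | 8
1 | 1 | s | 8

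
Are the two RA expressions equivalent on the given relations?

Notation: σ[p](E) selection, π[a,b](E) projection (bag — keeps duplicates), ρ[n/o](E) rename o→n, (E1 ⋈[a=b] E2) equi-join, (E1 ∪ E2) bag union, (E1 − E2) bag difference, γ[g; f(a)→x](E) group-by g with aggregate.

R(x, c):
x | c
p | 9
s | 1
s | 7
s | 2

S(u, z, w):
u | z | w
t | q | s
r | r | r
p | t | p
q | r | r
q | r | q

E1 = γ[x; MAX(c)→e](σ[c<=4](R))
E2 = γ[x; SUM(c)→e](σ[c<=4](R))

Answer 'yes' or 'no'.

E1 subexpression sizes:
  R → 4
  σ[c<=4](R) → 2
  γ[x; MAX(c)→e](σ[c<=4](R)) → 1
E2 subexpression sizes:
  R → 4
  σ[c<=4](R) → 2
  γ[x; SUM(c)→e](σ[c<=4](R)) → 1

E1 result:
x | e
s | 2
E2 result:
x | e
s | 3
Witness: ('s', 2) appears 1× in E1 but 0× in E2.

no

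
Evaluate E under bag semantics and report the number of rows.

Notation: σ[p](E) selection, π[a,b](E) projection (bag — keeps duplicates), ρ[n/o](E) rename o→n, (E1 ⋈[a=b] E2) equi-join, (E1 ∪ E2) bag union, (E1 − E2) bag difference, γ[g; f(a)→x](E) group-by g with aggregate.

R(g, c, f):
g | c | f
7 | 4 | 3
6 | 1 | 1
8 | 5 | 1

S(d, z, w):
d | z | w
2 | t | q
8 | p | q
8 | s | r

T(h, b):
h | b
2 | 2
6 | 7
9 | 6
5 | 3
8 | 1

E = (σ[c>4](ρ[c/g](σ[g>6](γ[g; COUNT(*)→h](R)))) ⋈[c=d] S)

Subexpression sizes:
  R → 3
  γ[g; COUNT(*)→h](R) → 3
  σ[g>6](γ[g; COUNT(*)→h](R)) → 2
  ρ[c/g](σ[g>6](γ[g; COUNT(*)→h](R))) → 2
  σ[c>4](ρ[c/g](σ[g>6](γ[g; COUNT(*)→h](R)))) → 2
  S → 3
  (σ[c>4](ρ[c/g](σ[g>6](γ[g; COUNT(*)→h](R)))) ⋈[c=d] S) → 2

|E| = 2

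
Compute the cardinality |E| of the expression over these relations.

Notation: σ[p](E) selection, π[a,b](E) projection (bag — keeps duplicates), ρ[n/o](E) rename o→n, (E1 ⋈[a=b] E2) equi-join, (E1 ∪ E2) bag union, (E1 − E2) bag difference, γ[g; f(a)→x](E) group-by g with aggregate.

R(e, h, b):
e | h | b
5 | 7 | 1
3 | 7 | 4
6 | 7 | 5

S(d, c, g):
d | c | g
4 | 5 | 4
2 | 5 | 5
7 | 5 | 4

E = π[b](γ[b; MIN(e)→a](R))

Stepwise |·|:
  R → 3
  γ[b; MIN(e)→a](R) → 3
  π[b](γ[b; MIN(e)→a](R)) → 3

|E| = 3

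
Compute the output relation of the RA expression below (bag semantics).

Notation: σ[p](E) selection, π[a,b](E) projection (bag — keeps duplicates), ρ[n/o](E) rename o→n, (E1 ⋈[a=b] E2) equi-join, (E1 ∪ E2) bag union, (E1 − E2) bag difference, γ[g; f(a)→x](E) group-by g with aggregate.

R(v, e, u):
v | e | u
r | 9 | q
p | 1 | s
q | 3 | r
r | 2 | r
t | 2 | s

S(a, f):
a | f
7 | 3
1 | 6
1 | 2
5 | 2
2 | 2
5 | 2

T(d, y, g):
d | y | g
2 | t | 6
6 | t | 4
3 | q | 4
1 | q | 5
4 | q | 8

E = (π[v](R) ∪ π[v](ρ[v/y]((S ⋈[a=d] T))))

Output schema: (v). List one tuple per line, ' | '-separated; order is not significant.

Subexpression sizes:
  R → 5
  π[v](R) → 5
  S → 6
  T → 5
  (S ⋈[a=d] T) → 3
  ρ[v/y]((S ⋈[a=d] T)) → 3
  π[v](ρ[v/y]((S ⋈[a=d] T))) → 3
  (π[v](R) ∪ π[v](ρ[v/y]((S ⋈[a=d] T)))) → 8

== RESULT ==
v
p
q
q
q
r
r
t
t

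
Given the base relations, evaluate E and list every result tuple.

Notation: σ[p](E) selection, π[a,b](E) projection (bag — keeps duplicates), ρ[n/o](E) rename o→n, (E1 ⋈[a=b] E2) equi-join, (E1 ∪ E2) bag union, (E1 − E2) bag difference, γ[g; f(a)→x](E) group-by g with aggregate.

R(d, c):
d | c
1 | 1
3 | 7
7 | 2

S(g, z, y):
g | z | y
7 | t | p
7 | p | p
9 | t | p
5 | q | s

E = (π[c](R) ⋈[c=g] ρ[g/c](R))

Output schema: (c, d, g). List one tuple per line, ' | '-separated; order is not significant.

Subexpression sizes:
  R → 3
  π[c](R) → 3
  R → 3
  ρ[g/c](R) → 3
  (π[c](R) ⋈[c=g] ρ[g/c](R)) → 3

== RESULT ==
c | d | g
1 | 1 | 1
2 | 7 | 2
7 | 3 | 7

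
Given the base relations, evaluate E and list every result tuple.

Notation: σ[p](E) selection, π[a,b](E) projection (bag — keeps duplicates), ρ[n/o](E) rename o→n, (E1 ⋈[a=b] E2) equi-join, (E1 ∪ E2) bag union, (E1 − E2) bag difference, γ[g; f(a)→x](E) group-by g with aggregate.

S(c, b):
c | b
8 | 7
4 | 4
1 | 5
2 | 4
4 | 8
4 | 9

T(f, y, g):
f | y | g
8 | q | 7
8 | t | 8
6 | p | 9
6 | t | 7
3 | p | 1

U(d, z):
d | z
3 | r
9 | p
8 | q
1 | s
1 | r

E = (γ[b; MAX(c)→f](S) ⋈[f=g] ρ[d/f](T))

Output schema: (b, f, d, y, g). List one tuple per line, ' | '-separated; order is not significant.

Subexpression sizes:
  S → 6
  γ[b; MAX(c)→f](S) → 5
  T → 5
  ρ[d/f](T) → 5
  (γ[b; MAX(c)→f](S) ⋈[f=g] ρ[d/f](T)) → 2

== RESULT ==
b | f | d | y | g
5 | 1 | 3 | p | 1
7 | 8 | 8 | t | 8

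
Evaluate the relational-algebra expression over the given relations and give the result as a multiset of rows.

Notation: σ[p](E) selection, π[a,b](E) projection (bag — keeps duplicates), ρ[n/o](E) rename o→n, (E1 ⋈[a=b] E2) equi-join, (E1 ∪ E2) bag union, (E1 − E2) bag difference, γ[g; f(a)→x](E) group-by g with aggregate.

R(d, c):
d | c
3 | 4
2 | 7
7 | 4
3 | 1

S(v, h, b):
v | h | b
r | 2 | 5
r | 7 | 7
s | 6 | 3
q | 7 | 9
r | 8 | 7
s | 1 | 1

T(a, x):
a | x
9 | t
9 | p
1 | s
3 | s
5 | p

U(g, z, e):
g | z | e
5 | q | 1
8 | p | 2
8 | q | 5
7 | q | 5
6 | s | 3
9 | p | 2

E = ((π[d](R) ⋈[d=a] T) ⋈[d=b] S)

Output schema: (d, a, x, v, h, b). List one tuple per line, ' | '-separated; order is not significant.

Stepwise |·|:
  R → 4
  π[d](R) → 4
  T → 5
  (π[d](R) ⋈[d=a] T) → 2
  S → 6
  ((π[d](R) ⋈[d=a] T) ⋈[d=b] S) → 2

== RESULT ==
d | a | x | v | h | b
3 | 3 | s | s | 6 | 3
3 | 3 | s | s | 6 | 3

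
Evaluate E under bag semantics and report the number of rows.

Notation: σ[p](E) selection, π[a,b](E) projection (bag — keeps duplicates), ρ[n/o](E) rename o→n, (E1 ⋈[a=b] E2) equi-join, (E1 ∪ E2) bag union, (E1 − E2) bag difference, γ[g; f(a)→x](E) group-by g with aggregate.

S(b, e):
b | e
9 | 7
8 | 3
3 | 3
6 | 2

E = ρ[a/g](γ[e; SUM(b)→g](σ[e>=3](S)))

Subexpression sizes:
  S → 4
  σ[e>=3](S) → 3
  γ[e; SUM(b)→g](σ[e>=3](S)) → 2
  ρ[a/g](γ[e; SUM(b)→g](σ[e>=3](S))) → 2

|E| = 2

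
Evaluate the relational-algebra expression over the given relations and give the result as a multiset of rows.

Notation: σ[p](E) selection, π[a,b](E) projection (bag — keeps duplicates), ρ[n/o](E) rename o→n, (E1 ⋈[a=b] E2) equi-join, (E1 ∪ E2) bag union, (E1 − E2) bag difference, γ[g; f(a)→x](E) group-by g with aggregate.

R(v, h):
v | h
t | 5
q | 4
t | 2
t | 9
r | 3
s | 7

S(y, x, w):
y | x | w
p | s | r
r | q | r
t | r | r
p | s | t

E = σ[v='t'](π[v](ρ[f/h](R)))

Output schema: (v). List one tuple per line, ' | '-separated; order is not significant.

Per-node cardinality:
  R → 6
  ρ[f/h](R) → 6
  π[v](ρ[f/h](R)) → 6
  σ[v='t'](π[v](ρ[f/h](R))) → 3

== RESULT ==
v
t
t
t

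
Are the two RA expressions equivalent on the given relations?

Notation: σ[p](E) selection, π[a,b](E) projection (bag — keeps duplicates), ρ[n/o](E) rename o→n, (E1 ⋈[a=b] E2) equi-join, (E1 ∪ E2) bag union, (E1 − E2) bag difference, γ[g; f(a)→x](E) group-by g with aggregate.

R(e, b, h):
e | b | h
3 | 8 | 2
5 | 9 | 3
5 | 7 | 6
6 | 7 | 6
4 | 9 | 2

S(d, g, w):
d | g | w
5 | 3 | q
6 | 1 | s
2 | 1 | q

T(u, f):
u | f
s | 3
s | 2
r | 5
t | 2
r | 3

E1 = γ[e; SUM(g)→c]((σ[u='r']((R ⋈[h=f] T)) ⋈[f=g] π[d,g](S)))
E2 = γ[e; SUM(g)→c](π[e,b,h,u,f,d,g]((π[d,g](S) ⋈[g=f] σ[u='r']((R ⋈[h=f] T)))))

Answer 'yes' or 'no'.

E1 row counts bottom-up:
  R → 5
  T → 5
  (R ⋈[h=f] T) → 6
  σ[u='r']((R ⋈[h=f] T)) → 1
  S → 3
  π[d,g](S) → 3
  (σ[u='r']((R ⋈[h=f] T)) ⋈[f=g] π[d,g](S)) → 1
  γ[e; SUM(g)→c]((σ[u='r']((R ⋈[h=f] T)) ⋈[f=g] π[d,g](S))) → 1
E2 row counts bottom-up:
  S → 3
  π[d,g](S) → 3
  R → 5
  T → 5
  (R ⋈[h=f] T) → 6
  σ[u='r']((R ⋈[h=f] T)) → 1
  (π[d,g](S) ⋈[g=f] σ[u='r']((R ⋈[h=f] T))) → 1
  π[e,b,h,u,f,d,g]((π[d,g](S) ⋈[g=f] σ[u='r']((R ⋈[h=f] T)))) → 1
  γ[e; SUM(g)→c](π[e,b,h,u,f,d,g]((π[d,g](S) ⋈[g=f] σ[u='r']((R ⋈[h=f] T))))) → 1

E1 and E2 produce the same multiset:
e | c
5 | 3

yes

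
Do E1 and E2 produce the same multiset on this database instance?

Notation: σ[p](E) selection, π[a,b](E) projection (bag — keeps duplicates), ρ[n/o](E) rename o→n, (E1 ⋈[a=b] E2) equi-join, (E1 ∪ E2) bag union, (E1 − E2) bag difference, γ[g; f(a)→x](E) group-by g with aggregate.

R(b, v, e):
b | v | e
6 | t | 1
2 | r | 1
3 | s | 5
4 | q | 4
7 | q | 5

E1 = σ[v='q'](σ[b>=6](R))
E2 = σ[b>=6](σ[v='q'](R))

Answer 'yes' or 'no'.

E1 stepwise |·|:
  R → 5
  σ[b>=6](R) → 2
  σ[v='q'](σ[b>=6](R)) → 1
E2 stepwise |·|:
  R → 5
  σ[v='q'](R) → 2
  σ[b>=6](σ[v='q'](R)) → 1

E1 and E2 produce the same multiset:
b | v | e
7 | q | 5

yes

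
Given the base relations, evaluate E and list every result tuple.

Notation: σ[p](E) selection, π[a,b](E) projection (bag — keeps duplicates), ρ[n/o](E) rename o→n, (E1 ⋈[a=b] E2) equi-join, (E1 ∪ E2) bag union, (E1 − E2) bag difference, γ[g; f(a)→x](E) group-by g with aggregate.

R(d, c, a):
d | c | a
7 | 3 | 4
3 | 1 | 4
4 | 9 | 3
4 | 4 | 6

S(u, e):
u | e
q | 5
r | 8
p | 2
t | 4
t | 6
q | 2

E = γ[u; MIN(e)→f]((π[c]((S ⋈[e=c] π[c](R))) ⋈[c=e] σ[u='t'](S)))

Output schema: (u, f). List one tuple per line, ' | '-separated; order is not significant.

Row counts bottom-up:
  S → 6
  R → 4
  π[c](R) → 4
  (S ⋈[e=c] π[c](R)) → 1
  π[c]((S ⋈[e=c] π[c](R))) → 1
  S → 6
  σ[u='t'](S) → 2
  (π[c]((S ⋈[e=c] π[c](R))) ⋈[c=e] σ[u='t'](S)) → 1
  γ[u; MIN(e)→f]((π[c]((S ⋈[e=c] π[c](R))) ⋈[c=e] σ[u='t'](S))) → 1

== RESULT ==
u | f
t | 4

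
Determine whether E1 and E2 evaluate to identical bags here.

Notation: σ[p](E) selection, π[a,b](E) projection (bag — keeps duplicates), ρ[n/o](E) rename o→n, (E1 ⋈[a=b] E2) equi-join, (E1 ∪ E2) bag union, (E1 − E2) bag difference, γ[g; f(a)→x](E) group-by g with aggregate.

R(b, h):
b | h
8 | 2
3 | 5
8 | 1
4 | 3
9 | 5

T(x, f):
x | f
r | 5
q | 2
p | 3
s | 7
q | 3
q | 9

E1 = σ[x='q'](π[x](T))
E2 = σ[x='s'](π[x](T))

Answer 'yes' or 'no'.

E1 row counts bottom-up:
  T → 6
  π[x](T) → 6
  σ[x='q'](π[x](T)) → 3
E2 row counts bottom-up:
  T → 6
  π[x](T) → 6
  σ[x='s'](π[x](T)) → 1

E1 result:
x
q
q
q
E2 result:
x
s
Witness: ('q',) appears 3× in E1 but 0× in E2.

no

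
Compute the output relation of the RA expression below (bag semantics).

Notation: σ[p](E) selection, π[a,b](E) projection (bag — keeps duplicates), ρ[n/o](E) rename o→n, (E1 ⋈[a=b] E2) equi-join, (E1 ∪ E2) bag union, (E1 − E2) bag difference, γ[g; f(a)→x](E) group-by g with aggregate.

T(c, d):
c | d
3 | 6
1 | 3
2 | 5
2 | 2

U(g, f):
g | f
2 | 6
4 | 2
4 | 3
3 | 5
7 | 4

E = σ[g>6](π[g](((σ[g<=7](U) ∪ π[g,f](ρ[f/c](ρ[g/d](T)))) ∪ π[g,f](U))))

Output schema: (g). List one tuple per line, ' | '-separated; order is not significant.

Stepwise |·|:
  U → 5
  σ[g<=7](U) → 5
  T → 4
  ρ[g/d](T) → 4
  ρ[f/c](ρ[g/d](T)) → 4
  π[g,f](ρ[f/c](ρ[g/d](T))) → 4
  (σ[g<=7](U) ∪ π[g,f](ρ[f/c](ρ[g/d](T)))) → 9
  U → 5
  π[g,f](U) → 5
  ((σ[g<=7](U) ∪ π[g,f](ρ[f/c](ρ[g/d](T)))) ∪ π[g,f](U)) → 14
  π[g](((σ[g<=7](U) ∪ π[g,f](ρ[f/c](ρ[g/d](T)))) ∪ π[g,f](U))) → 14
  σ[g>6](π[g](((σ[g<=7](U) ∪ π[g,f](ρ[f/c](ρ[g/d](T)))) ∪ π[g,f](U)))) → 2

== RESULT ==
g
7
7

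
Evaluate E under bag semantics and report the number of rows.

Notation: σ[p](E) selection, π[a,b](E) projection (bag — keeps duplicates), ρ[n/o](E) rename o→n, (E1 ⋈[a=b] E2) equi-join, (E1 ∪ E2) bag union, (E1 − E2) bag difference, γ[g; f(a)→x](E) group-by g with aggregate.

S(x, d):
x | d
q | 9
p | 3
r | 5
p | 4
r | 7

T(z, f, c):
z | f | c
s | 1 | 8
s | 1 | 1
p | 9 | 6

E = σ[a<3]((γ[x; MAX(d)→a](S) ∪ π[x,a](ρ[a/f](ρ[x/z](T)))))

Subexpression sizes:
  S → 5
  γ[x; MAX(d)→a](S) → 3
  T → 3
  ρ[x/z](T) → 3
  ρ[a/f](ρ[x/z](T)) → 3
  π[x,a](ρ[a/f](ρ[x/z](T))) → 3
  (γ[x; MAX(d)→a](S) ∪ π[x,a](ρ[a/f](ρ[x/z](T)))) → 6
  σ[a<3]((γ[x; MAX(d)→a](S) ∪ π[x,a](ρ[a/f](ρ[x/z](T))))) → 2

|E| = 2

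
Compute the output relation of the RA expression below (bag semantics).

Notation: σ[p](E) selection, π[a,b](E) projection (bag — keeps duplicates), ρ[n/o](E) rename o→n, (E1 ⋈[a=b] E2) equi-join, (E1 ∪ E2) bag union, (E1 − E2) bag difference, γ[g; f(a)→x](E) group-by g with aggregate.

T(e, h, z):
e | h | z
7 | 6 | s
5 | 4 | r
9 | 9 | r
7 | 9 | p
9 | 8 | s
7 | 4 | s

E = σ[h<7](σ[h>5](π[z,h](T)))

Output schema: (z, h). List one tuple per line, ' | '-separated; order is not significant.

Per-node cardinality:
  T → 6
  π[z,h](T) → 6
  σ[h>5](π[z,h](T)) → 4
  σ[h<7](σ[h>5](π[z,h](T))) → 1

== RESULT ==
z | h
s | 6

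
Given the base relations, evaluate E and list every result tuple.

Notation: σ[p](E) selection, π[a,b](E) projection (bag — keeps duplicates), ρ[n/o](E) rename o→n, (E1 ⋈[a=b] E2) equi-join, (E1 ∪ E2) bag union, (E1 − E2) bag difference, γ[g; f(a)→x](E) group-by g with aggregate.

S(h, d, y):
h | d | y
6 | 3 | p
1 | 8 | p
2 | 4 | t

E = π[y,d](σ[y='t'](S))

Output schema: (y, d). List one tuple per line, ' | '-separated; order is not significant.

Subexpression sizes:
  S → 3
  σ[y='t'](S) → 1
  π[y,d](σ[y='t'](S)) → 1

== RESULT ==
y | d
t | 4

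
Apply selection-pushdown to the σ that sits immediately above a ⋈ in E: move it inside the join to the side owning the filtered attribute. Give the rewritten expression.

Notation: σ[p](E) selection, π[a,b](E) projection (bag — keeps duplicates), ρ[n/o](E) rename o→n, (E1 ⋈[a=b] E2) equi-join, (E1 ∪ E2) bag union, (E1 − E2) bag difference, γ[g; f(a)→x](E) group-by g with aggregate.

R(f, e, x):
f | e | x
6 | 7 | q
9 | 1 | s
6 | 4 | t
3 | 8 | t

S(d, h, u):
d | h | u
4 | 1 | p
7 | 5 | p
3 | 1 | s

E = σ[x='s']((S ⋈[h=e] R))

σ filters on x, owned by the right side.
E' = (S ⋈[h=e] σ[x='s'](R))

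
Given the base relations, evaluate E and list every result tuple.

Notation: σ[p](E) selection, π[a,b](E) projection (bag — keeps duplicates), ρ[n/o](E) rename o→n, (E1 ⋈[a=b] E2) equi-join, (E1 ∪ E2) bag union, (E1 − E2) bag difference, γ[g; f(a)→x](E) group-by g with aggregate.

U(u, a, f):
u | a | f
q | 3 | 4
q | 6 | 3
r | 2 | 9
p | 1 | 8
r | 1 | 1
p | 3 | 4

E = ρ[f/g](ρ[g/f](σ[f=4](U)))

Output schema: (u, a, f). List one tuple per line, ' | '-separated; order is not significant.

Row counts bottom-up:
  U → 6
  σ[f=4](U) → 2
  ρ[g/f](σ[f=4](U)) → 2
  ρ[f/g](ρ[g/f](σ[f=4](U))) → 2

== RESULT ==
u | a | f
p | 3 | 4
q | 3 | 4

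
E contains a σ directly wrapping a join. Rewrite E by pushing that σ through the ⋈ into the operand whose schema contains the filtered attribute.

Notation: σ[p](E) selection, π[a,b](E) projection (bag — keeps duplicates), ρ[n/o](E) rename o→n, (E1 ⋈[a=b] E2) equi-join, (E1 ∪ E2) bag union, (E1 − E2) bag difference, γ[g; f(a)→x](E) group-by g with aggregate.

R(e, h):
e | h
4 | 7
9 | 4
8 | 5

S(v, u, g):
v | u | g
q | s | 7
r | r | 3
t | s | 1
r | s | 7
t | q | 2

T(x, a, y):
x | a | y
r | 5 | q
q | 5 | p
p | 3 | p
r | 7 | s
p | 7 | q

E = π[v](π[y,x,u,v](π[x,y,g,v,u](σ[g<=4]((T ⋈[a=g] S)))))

σ filters on g, owned by the right side.
E' = π[v](π[y,x,u,v](π[x,y,g,v,u]((T ⋈[a=g] σ[g<=4](S)))))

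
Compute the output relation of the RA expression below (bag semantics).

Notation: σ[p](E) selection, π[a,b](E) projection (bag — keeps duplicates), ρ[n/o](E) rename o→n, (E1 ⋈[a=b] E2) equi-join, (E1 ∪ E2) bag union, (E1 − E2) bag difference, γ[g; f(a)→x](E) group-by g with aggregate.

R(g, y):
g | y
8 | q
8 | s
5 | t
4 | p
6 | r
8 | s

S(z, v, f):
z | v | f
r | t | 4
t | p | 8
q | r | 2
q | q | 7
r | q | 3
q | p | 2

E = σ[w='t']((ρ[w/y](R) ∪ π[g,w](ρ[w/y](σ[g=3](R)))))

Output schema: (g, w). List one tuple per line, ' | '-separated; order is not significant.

Stepwise |·|:
  R → 6
  ρ[w/y](R) → 6
  R → 6
  σ[g=3](R) → 0
  ρ[w/y](σ[g=3](R)) → 0
  π[g,w](ρ[w/y](σ[g=3](R))) → 0
  (ρ[w/y](R) ∪ π[g,w](ρ[w/y](σ[g=3](R)))) → 6
  σ[w='t']((ρ[w/y](R) ∪ π[g,w](ρ[w/y](σ[g=3](R))))) → 1

== RESULT ==
g | w
5 | t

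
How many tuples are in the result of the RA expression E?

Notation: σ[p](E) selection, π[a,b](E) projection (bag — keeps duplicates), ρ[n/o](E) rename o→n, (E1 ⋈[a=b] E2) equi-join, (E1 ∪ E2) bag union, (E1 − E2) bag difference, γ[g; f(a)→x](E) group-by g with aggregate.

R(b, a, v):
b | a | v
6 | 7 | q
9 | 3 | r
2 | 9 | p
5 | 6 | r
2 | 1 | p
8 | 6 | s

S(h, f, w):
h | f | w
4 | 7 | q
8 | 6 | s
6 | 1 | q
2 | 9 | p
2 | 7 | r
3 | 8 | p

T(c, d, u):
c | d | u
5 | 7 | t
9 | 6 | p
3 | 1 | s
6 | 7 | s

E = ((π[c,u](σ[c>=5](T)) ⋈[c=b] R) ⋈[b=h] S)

Row counts bottom-up:
  T → 4
  σ[c>=5](T) → 3
  π[c,u](σ[c>=5](T)) → 3
  R → 6
  (π[c,u](σ[c>=5](T)) ⋈[c=b] R) → 3
  S → 6
  ((π[c,u](σ[c>=5](T)) ⋈[c=b] R) ⋈[b=h] S) → 1

|E| = 1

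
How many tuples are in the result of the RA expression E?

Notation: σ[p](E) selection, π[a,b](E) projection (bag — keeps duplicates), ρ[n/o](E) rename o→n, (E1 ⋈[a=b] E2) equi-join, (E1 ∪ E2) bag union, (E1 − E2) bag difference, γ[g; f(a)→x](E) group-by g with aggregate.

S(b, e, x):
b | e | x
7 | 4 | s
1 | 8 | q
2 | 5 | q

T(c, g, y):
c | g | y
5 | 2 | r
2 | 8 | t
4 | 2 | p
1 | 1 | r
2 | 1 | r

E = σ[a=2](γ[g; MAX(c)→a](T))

Per-node cardinality:
  T → 5
  γ[g; MAX(c)→a](T) → 3
  σ[a=2](γ[g; MAX(c)→a](T)) → 2

|E| = 2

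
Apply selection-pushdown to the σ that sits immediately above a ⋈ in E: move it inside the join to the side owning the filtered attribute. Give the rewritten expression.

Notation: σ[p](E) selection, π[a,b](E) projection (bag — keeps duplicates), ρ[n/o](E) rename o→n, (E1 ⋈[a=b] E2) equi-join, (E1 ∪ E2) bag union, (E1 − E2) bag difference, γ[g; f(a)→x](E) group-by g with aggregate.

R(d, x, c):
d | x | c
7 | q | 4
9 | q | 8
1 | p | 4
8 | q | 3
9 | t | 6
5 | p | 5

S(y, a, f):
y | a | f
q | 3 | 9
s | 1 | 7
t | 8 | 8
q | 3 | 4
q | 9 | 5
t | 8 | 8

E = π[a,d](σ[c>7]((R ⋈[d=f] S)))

σ filters on c, owned by the left side.
E' = π[a,d]((σ[c>7](R) ⋈[d=f] S))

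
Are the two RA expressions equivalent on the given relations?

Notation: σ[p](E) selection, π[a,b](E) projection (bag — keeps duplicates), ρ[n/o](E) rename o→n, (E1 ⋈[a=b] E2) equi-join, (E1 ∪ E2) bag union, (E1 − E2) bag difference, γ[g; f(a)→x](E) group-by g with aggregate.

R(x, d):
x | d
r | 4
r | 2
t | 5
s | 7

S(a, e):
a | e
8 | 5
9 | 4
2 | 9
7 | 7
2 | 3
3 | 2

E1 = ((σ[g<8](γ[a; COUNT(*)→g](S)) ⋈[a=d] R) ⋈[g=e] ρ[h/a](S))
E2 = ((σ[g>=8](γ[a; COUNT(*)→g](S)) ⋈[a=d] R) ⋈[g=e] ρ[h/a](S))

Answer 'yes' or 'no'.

E1 stepwise |·|:
  S → 6
  γ[a; COUNT(*)→g](S) → 5
  σ[g<8](γ[a; COUNT(*)→g](S)) → 5
  R → 4
  (σ[g<8](γ[a; COUNT(*)→g](S)) ⋈[a=d] R) → 2
  S → 6
  ρ[h/a](S) → 6
  ((σ[g<8](γ[a; COUNT(*)→g](S)) ⋈[a=d] R) ⋈[g=e] ρ[h/a](S)) → 1
E2 stepwise |·|:
  S → 6
  γ[a; COUNT(*)→g](S) → 5
  σ[g>=8](γ[a; COUNT(*)→g](S)) → 0
  R → 4
  (σ[g>=8](γ[a; COUNT(*)→g](S)) ⋈[a=d] R) → 0
  S → 6
  ρ[h/a](S) → 6
  ((σ[g>=8](γ[a; COUNT(*)→g](S)) ⋈[a=d] R) ⋈[g=e] ρ[h/a](S)) → 0

E1 result:
a | g | x | d | h | e
2 | 2 | r | 2 | 3 | 2
E2 result:
a | g | x | d | h | e
(0 rows)
Witness: (2, 2, 'r', 2, 3, 2) appears 1× in E1 but 0× in E2.

no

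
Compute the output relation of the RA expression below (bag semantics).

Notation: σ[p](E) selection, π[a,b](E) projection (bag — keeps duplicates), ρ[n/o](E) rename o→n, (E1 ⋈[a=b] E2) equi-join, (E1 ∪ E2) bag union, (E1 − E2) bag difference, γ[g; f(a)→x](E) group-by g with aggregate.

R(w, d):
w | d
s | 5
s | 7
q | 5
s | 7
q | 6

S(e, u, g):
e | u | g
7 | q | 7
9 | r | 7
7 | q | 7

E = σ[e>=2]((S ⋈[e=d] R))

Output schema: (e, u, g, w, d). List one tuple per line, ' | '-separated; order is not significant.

Per-node cardinality:
  S → 3
  R → 5
  (S ⋈[e=d] R) → 4
  σ[e>=2]((S ⋈[e=d] R)) → 4

== RESULT ==
e | u | g | w | d
7 | q | 7 | s | 7
7 | q | 7 | s | 7
7 | q | 7 | s | 7
7 | q | 7 | s | 7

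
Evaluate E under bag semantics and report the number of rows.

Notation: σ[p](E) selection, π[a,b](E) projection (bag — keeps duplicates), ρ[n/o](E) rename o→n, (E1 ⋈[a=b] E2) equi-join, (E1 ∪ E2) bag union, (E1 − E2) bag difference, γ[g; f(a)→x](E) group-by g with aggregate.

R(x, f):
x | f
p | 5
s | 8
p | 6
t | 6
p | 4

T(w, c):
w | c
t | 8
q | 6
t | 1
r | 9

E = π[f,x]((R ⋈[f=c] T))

Per-node cardinality:
  R → 5
  T → 4
  (R ⋈[f=c] T) → 3
  π[f,x]((R ⋈[f=c] T)) → 3

|E| = 3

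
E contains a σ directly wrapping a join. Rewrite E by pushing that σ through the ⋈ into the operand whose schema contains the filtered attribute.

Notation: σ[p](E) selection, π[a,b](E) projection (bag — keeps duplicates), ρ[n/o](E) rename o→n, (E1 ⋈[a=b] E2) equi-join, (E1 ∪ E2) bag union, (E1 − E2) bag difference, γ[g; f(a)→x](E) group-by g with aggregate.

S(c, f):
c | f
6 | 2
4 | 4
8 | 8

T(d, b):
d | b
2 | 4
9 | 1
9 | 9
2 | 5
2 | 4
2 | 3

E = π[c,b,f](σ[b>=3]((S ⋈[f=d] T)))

σ filters on b, owned by the right side.
E' = π[c,b,f]((S ⋈[f=d] σ[b>=3](T)))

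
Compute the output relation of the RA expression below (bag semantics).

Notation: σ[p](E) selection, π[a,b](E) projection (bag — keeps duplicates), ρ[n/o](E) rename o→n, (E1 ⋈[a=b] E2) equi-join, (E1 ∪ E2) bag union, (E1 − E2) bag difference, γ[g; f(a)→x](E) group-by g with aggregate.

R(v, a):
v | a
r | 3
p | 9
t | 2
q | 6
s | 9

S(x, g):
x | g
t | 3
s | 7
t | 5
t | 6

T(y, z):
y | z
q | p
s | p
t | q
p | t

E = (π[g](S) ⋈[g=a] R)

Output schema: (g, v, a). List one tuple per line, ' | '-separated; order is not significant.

Row counts bottom-up:
  S → 4
  π[g](S) → 4
  R → 5
  (π[g](S) ⋈[g=a] R) → 2

== RESULT ==
g | v | a
3 | r | 3
6 | q | 6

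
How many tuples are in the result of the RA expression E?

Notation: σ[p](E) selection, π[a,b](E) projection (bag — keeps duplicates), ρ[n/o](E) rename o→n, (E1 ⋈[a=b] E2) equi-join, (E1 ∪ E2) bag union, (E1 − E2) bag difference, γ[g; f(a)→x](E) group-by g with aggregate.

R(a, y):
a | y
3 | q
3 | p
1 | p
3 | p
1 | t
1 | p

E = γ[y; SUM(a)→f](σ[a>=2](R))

Per-node cardinality:
  R → 6
  σ[a>=2](R) → 3
  γ[y; SUM(a)→f](σ[a>=2](R)) → 2

|E| = 2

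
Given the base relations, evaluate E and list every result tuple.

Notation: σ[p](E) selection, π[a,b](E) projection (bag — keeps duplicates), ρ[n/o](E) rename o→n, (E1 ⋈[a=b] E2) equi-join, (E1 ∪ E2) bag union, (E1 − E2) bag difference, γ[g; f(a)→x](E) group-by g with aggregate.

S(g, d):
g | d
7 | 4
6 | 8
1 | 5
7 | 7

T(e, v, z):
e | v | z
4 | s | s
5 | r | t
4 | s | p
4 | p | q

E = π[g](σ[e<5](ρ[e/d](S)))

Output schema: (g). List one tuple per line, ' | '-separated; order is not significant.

Stepwise |·|:
  S → 4
  ρ[e/d](S) → 4
  σ[e<5](ρ[e/d](S)) → 1
  π[g](σ[e<5](ρ[e/d](S))) → 1

== RESULT ==
g
7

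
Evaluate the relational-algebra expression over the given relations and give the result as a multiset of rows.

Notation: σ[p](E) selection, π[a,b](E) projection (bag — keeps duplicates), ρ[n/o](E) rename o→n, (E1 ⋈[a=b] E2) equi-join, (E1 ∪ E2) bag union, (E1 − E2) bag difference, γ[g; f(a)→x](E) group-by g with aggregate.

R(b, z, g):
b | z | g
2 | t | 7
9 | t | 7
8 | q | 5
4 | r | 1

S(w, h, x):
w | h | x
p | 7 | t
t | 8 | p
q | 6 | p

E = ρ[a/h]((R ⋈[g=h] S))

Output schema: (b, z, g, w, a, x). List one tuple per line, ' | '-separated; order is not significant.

Stepwise |·|:
  R → 4
  S → 3
  (R ⋈[g=h] S) → 2
  ρ[a/h]((R ⋈[g=h] S)) → 2

== RESULT ==
b | z | g | w | a | x
2 | t | 7 | p | 7 | t
9 | t | 7 | p | 7 | t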